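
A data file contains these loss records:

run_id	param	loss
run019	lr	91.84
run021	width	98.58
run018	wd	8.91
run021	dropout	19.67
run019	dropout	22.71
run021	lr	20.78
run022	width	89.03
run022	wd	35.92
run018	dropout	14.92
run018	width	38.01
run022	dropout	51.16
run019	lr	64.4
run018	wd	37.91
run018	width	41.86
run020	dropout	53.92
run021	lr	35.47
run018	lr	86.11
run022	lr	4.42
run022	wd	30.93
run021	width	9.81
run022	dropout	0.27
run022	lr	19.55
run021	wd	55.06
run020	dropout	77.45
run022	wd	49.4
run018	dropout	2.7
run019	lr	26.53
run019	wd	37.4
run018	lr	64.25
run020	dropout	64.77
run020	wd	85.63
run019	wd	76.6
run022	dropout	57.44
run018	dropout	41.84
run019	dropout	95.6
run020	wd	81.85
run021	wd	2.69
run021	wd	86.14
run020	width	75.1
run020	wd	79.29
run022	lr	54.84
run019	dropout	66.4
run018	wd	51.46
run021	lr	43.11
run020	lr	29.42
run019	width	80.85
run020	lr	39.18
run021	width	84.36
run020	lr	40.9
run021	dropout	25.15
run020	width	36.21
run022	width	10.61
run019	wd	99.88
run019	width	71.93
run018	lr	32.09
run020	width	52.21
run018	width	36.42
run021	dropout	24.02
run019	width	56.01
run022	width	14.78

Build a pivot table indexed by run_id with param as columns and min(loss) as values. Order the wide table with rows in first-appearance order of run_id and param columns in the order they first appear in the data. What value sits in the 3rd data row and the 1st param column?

32.09

With rows in first-appearance order of run_id, row 3 is run_id=run018. param columns in first-appearance order: lr, width, wd, dropout; column 1 is lr.
Long rows with run_id=run018, param=lr: min(86.11, 64.25, 32.09) = 32.09.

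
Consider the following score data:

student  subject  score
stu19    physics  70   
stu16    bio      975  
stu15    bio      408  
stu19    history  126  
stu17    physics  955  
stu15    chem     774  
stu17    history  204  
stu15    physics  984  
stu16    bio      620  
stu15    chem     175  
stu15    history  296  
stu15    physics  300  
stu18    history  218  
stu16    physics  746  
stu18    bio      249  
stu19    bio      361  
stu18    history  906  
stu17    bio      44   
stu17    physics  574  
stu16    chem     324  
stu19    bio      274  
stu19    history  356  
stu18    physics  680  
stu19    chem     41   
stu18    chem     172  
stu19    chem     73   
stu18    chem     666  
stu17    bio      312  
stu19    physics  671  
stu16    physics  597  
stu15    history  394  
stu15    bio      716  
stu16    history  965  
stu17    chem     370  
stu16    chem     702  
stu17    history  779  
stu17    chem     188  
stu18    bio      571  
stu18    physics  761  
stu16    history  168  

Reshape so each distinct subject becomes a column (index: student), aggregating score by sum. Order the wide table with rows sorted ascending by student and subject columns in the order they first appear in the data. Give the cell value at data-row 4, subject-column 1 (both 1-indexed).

With rows sorted ascending by student, row 4 is student=stu18. subject columns in first-appearance order: physics, bio, history, chem; column 1 is physics.
Long rows with student=stu18, subject=physics: 680 + 761 = 1441.

1441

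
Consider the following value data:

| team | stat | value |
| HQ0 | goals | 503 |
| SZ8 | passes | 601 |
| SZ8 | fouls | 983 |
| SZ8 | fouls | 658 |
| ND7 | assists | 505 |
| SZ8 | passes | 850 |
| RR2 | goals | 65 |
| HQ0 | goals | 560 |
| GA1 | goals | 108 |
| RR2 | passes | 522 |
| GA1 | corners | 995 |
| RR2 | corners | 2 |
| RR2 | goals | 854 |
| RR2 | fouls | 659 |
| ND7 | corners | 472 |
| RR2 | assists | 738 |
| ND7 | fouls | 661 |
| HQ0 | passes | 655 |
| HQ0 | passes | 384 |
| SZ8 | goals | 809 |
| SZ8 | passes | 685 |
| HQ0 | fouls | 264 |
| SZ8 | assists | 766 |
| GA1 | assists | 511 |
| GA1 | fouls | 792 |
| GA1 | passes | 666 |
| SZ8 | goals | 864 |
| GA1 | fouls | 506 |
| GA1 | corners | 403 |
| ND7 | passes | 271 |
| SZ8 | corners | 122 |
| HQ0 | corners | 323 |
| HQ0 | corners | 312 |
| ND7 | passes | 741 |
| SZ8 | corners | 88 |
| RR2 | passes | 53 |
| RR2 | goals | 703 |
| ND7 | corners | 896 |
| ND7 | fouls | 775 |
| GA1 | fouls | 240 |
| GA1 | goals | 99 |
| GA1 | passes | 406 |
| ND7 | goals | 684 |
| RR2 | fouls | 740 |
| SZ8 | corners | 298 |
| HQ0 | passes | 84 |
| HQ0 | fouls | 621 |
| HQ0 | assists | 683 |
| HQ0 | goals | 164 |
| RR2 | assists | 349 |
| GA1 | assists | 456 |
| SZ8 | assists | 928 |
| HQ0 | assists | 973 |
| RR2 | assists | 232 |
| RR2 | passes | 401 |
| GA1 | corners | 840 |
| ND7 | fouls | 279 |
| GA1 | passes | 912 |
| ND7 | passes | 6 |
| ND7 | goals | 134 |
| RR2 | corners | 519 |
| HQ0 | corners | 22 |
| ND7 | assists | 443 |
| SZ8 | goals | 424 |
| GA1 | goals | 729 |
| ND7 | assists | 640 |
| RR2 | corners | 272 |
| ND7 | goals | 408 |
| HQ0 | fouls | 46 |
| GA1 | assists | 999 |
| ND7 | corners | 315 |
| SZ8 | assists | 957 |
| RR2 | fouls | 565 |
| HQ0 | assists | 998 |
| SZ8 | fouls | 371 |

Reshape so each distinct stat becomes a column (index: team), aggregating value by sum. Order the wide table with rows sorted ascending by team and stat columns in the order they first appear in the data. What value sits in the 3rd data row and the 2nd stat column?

With rows sorted ascending by team, row 3 is team=ND7. stat columns in first-appearance order: goals, passes, fouls, assists, corners; column 2 is passes.
Long rows with team=ND7, stat=passes: 271 + 741 + 6 = 1018.

1018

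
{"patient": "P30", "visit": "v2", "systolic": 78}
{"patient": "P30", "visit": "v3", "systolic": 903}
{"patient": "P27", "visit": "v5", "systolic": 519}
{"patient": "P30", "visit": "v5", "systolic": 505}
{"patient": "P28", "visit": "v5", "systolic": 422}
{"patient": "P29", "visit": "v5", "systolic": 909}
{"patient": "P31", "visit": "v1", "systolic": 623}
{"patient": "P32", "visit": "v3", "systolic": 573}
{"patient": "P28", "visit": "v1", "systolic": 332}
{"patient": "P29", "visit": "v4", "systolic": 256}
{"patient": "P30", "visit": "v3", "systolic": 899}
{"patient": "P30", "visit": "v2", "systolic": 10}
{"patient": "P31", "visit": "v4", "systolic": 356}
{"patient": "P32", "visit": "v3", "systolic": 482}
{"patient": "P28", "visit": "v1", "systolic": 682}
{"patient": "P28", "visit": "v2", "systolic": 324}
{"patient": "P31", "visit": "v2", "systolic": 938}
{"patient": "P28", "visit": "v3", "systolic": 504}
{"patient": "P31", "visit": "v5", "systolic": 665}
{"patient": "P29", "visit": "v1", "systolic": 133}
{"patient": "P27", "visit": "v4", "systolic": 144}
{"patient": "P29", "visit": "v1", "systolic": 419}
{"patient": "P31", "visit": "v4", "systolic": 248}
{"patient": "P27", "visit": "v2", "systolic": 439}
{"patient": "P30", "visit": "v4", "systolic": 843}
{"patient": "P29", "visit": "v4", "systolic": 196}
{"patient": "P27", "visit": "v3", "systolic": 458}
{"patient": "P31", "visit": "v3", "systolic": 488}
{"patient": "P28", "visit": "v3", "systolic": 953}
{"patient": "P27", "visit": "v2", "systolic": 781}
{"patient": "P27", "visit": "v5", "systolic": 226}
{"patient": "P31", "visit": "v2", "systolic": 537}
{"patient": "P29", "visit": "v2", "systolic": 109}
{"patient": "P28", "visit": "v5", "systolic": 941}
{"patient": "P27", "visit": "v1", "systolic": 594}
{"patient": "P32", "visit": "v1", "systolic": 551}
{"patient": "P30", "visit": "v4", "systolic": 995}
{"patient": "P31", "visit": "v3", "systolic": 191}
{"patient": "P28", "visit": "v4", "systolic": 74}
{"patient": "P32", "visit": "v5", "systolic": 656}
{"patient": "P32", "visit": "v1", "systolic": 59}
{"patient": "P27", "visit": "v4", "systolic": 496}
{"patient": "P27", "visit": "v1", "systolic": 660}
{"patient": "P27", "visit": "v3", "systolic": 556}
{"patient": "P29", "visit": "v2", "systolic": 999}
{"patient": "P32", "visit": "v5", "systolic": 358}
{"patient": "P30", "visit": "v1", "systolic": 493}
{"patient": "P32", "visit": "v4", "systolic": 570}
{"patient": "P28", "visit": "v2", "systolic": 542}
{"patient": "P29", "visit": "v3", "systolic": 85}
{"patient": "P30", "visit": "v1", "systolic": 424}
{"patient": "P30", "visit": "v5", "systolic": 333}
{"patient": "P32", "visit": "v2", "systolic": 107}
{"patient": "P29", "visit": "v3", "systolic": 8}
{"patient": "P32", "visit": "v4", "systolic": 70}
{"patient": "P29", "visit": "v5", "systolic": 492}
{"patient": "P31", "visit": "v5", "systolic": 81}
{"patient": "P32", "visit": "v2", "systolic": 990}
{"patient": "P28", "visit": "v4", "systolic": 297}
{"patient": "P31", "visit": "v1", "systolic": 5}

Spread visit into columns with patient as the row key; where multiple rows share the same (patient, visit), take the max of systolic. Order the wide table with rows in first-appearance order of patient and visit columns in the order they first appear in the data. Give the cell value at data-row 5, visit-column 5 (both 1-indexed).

356

With rows in first-appearance order of patient, row 5 is patient=P31. visit columns in first-appearance order: v2, v3, v5, v1, v4; column 5 is v4.
Long rows with patient=P31, visit=v4: max(356, 248) = 356.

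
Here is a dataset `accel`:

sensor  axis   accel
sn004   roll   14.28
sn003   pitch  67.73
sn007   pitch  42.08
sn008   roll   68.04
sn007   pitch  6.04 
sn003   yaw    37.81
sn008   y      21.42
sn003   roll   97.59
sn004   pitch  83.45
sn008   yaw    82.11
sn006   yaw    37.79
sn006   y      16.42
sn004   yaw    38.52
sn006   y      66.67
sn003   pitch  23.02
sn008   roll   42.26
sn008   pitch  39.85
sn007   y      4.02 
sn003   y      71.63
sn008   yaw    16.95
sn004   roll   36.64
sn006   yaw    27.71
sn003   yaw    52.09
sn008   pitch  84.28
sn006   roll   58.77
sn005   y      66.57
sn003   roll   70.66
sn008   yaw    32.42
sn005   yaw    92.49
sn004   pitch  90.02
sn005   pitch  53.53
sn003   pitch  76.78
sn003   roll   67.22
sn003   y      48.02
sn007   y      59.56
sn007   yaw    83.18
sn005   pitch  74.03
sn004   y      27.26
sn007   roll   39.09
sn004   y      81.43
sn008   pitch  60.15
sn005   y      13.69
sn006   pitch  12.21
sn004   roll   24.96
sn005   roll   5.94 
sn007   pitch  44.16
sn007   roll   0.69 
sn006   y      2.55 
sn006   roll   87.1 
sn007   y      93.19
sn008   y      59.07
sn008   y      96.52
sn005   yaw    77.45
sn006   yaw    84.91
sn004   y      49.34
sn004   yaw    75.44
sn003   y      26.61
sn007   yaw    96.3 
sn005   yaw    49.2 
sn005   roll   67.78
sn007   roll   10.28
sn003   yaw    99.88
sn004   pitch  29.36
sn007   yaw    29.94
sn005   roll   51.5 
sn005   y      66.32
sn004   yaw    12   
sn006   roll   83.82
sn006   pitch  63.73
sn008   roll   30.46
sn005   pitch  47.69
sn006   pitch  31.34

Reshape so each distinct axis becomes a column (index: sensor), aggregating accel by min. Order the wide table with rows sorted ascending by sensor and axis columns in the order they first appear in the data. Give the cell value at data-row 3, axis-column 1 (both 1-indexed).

5.94

With rows sorted ascending by sensor, row 3 is sensor=sn005. axis columns in first-appearance order: roll, pitch, yaw, y; column 1 is roll.
Long rows with sensor=sn005, axis=roll: min(5.94, 67.78, 51.5) = 5.94.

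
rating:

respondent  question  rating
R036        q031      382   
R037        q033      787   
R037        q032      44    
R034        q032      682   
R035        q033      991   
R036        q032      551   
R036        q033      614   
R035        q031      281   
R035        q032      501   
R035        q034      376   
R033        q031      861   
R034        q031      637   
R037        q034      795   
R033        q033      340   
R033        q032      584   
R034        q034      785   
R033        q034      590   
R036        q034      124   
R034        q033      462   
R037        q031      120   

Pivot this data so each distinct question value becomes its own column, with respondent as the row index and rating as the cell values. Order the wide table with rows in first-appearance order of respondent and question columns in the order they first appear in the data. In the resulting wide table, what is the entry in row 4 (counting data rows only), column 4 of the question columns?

376

With rows in first-appearance order of respondent, row 4 is respondent=R035. question columns in first-appearance order: q031, q033, q032, q034; column 4 is q034.
Long rows with respondent=R035, question=q034: rating = 376.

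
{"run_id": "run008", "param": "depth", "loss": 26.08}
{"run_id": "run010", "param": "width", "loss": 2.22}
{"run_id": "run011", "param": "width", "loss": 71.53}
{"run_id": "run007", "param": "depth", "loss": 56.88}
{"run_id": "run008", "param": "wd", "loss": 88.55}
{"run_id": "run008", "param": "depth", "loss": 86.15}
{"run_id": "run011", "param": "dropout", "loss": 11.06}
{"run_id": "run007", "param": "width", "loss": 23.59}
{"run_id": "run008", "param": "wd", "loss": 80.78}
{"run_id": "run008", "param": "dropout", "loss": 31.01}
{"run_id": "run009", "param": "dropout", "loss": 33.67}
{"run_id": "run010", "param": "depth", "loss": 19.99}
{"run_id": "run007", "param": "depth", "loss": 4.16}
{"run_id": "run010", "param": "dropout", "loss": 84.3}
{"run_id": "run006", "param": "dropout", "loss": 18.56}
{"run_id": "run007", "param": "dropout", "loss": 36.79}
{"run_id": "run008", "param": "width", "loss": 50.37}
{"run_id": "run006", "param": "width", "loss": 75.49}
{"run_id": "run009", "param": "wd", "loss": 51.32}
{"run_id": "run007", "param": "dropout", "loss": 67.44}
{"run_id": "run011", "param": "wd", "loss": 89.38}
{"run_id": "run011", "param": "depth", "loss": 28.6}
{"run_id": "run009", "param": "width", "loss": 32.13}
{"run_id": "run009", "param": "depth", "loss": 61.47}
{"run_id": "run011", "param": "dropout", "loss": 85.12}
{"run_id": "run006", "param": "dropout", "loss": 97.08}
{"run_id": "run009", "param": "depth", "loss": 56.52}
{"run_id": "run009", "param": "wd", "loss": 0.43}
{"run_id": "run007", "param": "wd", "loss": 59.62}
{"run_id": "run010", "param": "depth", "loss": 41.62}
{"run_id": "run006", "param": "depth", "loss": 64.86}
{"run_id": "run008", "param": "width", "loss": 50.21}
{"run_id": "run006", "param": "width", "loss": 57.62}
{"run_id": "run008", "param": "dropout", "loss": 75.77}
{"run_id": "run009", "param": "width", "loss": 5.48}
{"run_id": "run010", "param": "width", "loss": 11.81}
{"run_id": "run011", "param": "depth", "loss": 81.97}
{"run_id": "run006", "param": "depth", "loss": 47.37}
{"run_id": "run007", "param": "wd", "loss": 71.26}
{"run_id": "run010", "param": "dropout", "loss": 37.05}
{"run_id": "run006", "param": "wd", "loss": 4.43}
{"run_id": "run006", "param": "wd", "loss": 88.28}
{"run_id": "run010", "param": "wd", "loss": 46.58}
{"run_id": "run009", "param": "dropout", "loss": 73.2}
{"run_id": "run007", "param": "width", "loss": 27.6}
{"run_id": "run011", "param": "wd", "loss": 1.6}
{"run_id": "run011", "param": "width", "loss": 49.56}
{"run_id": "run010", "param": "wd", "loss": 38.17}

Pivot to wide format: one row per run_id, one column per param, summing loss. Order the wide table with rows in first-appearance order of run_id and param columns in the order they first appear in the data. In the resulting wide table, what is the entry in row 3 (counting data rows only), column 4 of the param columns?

96.18

With rows in first-appearance order of run_id, row 3 is run_id=run011. param columns in first-appearance order: depth, width, wd, dropout; column 4 is dropout.
Long rows with run_id=run011, param=dropout: 11.06 + 85.12 = 96.18.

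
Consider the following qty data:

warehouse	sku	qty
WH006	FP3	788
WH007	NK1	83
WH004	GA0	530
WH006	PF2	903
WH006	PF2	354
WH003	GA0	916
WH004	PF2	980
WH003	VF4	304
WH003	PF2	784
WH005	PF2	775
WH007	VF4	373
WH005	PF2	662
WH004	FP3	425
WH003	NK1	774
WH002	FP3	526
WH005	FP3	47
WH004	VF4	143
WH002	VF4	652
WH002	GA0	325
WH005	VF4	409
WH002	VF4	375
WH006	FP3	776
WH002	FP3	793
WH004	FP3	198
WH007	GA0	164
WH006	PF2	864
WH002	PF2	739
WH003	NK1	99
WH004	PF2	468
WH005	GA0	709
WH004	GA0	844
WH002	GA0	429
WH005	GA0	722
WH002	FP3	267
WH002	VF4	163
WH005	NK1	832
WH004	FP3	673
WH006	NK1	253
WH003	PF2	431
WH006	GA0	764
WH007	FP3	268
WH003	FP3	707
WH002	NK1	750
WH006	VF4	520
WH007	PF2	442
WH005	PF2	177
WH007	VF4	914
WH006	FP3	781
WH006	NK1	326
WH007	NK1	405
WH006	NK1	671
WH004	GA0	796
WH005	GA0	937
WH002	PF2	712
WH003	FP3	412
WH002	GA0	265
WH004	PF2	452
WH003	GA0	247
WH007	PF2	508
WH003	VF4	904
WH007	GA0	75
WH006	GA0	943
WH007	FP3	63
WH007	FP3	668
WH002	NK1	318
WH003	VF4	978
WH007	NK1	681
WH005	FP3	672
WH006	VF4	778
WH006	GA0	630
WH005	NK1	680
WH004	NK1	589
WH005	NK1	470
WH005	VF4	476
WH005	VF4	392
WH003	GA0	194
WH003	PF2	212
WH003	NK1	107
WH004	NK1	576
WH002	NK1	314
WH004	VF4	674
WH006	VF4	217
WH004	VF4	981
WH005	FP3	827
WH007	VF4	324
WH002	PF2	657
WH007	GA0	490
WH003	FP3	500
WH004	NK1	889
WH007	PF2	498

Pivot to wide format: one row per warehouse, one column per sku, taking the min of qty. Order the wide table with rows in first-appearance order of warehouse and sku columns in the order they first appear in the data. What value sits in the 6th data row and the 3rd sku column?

265

With rows in first-appearance order of warehouse, row 6 is warehouse=WH002. sku columns in first-appearance order: FP3, NK1, GA0, PF2, VF4; column 3 is GA0.
Long rows with warehouse=WH002, sku=GA0: min(325, 429, 265) = 265.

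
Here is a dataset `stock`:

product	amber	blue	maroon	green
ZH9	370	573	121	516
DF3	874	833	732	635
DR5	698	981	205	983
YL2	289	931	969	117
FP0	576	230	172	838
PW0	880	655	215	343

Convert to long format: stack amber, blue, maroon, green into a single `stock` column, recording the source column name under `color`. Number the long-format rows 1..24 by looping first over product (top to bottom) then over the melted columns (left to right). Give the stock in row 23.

215

24 rows total (6 × 4). Row 23: index ⌊(23-1)/4⌋ = 5 into product → PW0; (23-1) mod 4 = 2 into the melted columns → maroon.
So row 23 is (PW0, maroon, 215); stock = 215.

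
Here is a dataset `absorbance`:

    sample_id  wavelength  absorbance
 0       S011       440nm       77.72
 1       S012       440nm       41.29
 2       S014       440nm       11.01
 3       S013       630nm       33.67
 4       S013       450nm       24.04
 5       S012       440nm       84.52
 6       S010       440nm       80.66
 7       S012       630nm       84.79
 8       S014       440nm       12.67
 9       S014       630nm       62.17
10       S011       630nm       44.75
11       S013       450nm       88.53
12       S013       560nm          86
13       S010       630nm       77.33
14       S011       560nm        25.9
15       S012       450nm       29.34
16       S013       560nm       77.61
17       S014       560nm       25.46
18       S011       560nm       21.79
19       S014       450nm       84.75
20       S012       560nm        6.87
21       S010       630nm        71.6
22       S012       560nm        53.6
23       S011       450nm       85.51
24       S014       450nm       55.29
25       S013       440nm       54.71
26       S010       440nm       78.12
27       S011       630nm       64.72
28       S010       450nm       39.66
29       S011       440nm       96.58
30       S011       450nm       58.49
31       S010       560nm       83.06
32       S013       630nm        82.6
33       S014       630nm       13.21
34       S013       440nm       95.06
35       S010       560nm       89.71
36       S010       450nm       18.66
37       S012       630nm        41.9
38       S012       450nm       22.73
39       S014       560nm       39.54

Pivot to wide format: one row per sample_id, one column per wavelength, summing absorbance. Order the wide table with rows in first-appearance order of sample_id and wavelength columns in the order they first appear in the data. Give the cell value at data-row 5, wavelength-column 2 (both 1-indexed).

With rows in first-appearance order of sample_id, row 5 is sample_id=S010. wavelength columns in first-appearance order: 440nm, 630nm, 450nm, 560nm; column 2 is 630nm.
Long rows with sample_id=S010, wavelength=630nm: 77.33 + 71.6 = 148.93.

148.93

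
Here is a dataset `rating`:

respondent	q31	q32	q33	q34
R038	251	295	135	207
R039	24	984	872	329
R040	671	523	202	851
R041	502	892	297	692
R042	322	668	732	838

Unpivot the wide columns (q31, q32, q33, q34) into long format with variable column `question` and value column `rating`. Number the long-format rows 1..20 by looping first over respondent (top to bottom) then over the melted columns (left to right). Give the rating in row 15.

297

20 rows total (5 × 4). Row 15: index ⌊(15-1)/4⌋ = 3 into respondent → R041; (15-1) mod 4 = 2 into the melted columns → q33.
So row 15 is (R041, q33, 297); rating = 297.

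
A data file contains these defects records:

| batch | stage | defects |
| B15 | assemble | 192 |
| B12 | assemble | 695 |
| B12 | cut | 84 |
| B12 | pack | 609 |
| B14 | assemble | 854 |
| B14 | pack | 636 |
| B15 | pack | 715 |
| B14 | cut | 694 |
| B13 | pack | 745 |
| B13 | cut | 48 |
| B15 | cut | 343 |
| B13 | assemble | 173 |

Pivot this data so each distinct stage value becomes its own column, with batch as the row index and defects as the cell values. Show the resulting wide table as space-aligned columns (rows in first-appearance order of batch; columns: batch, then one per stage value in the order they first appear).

Columns: batch plus the 3 distinct stage values (assemble, cut, pack).
For example, row B15 column assemble takes defects=192 from the long row (B15, assemble).

batch  assemble  cut  pack
B15    192       343  715 
B12    695       84   609 
B14    854       694  636 
B13    173       48   745 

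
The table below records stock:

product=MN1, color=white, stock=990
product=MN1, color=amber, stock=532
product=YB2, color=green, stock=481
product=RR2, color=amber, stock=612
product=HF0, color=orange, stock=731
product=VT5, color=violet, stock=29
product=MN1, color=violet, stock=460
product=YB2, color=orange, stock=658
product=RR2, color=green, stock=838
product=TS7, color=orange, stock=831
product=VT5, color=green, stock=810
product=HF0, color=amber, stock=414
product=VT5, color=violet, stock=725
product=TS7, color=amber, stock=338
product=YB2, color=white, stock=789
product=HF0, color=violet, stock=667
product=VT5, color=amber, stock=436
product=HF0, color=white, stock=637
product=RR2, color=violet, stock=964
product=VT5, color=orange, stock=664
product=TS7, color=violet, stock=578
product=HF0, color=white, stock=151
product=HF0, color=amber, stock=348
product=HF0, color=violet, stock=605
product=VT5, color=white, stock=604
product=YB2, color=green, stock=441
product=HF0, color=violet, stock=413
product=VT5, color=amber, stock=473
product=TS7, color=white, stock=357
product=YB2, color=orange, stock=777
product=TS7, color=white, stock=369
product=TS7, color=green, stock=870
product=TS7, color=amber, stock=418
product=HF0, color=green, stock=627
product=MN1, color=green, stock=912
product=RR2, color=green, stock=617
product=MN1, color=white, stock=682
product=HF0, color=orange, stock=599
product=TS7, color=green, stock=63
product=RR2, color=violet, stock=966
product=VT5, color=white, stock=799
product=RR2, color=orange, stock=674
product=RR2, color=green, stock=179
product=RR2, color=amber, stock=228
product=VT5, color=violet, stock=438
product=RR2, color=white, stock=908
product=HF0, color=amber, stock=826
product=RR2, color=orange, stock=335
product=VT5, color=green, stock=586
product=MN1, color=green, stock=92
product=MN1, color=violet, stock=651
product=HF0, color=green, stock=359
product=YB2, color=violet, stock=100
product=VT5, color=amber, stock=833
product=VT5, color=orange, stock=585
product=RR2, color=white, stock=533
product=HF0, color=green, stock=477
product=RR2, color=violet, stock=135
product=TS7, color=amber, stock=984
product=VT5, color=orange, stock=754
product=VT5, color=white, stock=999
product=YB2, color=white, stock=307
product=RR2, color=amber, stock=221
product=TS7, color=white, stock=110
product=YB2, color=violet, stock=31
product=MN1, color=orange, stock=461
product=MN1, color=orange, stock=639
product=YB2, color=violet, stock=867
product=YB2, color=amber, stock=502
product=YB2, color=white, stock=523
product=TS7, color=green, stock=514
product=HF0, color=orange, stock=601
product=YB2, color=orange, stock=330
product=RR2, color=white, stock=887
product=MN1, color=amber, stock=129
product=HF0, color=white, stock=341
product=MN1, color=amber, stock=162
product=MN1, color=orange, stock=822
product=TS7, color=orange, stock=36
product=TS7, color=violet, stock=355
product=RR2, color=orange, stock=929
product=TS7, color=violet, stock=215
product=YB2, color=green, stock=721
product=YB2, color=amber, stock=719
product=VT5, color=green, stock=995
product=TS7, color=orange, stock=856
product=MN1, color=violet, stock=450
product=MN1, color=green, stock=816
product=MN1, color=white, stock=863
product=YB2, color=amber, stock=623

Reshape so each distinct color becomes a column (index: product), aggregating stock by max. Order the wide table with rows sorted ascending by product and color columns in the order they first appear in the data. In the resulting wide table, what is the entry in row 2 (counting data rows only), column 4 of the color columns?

With rows sorted ascending by product, row 2 is product=MN1. color columns in first-appearance order: white, amber, green, orange, violet; column 4 is orange.
Long rows with product=MN1, color=orange: max(461, 639, 822) = 822.

822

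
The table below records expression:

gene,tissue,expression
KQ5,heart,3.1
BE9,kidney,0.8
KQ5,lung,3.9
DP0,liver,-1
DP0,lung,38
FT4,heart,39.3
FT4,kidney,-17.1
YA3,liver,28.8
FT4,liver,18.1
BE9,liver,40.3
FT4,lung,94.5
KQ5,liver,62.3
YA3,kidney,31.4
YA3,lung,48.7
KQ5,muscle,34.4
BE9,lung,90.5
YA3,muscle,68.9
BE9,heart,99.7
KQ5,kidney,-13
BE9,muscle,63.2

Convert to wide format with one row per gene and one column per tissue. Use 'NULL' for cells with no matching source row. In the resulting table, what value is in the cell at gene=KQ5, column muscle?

34.4

The long row with gene=KQ5, tissue=muscle has expression=34.4.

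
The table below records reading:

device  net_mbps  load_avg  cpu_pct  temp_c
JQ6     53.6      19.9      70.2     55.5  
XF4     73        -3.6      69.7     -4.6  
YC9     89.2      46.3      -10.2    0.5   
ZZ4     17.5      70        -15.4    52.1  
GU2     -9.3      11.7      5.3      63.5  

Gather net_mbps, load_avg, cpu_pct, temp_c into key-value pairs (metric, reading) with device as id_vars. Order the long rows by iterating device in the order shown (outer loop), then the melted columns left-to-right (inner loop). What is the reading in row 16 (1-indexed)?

52.1

20 rows total (5 × 4). Row 16: index ⌊(16-1)/4⌋ = 3 into device → ZZ4; (16-1) mod 4 = 3 into the melted columns → temp_c.
So row 16 is (ZZ4, temp_c, 52.1); reading = 52.1.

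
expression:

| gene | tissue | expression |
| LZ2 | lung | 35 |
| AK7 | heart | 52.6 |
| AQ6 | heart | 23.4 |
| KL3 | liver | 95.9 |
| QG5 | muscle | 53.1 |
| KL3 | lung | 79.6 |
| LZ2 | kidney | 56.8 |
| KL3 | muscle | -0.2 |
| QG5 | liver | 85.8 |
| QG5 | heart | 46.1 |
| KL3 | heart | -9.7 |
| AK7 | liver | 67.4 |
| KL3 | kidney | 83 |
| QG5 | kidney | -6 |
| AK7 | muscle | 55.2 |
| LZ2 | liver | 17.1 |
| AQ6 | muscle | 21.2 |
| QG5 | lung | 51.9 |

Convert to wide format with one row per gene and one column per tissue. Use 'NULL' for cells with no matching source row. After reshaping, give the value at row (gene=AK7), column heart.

The long row with gene=AK7, tissue=heart has expression=52.6.

52.6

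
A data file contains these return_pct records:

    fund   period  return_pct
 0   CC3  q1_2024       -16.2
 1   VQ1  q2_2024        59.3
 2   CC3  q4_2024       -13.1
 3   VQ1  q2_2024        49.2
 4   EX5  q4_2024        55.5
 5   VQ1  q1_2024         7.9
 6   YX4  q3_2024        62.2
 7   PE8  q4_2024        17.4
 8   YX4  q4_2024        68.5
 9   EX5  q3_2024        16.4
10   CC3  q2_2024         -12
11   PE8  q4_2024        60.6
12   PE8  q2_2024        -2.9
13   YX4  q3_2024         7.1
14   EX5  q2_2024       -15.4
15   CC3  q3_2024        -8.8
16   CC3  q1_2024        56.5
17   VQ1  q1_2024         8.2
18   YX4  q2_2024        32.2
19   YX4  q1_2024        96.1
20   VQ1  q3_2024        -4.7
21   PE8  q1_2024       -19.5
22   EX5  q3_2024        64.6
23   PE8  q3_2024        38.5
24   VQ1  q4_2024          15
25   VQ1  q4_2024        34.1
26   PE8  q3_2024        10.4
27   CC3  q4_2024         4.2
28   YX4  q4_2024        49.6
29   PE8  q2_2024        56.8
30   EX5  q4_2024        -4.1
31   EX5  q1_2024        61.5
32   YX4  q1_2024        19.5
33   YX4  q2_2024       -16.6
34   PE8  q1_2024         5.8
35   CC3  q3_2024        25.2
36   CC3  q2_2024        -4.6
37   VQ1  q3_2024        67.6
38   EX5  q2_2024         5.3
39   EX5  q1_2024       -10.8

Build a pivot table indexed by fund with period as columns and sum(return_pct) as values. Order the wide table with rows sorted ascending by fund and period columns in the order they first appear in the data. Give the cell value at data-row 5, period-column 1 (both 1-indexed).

With rows sorted ascending by fund, row 5 is fund=YX4. period columns in first-appearance order: q1_2024, q2_2024, q4_2024, q3_2024; column 1 is q1_2024.
Long rows with fund=YX4, period=q1_2024: 96.1 + 19.5 = 115.6.

115.6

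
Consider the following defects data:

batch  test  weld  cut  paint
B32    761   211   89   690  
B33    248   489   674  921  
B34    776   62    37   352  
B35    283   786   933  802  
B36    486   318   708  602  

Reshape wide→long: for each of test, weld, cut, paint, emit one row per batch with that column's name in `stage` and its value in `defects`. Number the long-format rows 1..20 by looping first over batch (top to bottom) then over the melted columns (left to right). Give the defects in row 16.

802

20 rows total (5 × 4). Row 16: index ⌊(16-1)/4⌋ = 3 into batch → B35; (16-1) mod 4 = 3 into the melted columns → paint.
So row 16 is (B35, paint, 802); defects = 802.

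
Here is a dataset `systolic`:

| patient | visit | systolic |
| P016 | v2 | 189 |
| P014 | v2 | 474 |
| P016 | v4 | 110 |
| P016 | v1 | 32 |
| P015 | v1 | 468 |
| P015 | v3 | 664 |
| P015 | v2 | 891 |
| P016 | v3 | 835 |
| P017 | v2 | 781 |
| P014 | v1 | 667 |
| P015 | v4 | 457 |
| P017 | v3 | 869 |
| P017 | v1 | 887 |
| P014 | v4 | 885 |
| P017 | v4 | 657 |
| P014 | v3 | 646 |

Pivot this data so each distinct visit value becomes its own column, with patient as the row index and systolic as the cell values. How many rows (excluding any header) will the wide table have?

4

4 distinct patient values → 4 rows.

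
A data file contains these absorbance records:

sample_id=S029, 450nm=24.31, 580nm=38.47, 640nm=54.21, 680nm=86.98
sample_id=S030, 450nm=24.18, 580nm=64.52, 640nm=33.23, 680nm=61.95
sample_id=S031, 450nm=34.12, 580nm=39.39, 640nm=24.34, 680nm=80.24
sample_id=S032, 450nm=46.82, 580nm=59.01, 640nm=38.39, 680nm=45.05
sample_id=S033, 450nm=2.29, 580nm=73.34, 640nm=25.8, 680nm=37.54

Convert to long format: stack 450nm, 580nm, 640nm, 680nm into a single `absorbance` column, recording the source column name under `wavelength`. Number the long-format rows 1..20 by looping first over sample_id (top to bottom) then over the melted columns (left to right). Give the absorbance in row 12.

80.24

20 rows total (5 × 4). Row 12: index ⌊(12-1)/4⌋ = 2 into sample_id → S031; (12-1) mod 4 = 3 into the melted columns → 680nm.
So row 12 is (S031, 680nm, 80.24); absorbance = 80.24.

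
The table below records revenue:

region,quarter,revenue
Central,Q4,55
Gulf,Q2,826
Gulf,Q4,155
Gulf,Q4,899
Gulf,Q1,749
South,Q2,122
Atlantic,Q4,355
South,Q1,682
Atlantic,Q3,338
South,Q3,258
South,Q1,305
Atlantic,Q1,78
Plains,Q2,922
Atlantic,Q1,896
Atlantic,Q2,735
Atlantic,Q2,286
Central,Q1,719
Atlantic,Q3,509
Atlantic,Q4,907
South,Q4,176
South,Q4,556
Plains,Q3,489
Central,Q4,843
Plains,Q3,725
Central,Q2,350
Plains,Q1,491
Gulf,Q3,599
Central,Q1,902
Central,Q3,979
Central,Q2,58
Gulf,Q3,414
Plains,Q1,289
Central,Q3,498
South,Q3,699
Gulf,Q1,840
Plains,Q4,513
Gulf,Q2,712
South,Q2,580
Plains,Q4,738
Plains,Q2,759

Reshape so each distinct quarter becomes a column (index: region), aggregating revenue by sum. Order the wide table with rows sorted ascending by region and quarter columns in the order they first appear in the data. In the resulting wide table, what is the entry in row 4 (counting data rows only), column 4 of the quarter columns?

With rows sorted ascending by region, row 4 is region=Plains. quarter columns in first-appearance order: Q4, Q2, Q1, Q3; column 4 is Q3.
Long rows with region=Plains, quarter=Q3: 489 + 725 = 1214.

1214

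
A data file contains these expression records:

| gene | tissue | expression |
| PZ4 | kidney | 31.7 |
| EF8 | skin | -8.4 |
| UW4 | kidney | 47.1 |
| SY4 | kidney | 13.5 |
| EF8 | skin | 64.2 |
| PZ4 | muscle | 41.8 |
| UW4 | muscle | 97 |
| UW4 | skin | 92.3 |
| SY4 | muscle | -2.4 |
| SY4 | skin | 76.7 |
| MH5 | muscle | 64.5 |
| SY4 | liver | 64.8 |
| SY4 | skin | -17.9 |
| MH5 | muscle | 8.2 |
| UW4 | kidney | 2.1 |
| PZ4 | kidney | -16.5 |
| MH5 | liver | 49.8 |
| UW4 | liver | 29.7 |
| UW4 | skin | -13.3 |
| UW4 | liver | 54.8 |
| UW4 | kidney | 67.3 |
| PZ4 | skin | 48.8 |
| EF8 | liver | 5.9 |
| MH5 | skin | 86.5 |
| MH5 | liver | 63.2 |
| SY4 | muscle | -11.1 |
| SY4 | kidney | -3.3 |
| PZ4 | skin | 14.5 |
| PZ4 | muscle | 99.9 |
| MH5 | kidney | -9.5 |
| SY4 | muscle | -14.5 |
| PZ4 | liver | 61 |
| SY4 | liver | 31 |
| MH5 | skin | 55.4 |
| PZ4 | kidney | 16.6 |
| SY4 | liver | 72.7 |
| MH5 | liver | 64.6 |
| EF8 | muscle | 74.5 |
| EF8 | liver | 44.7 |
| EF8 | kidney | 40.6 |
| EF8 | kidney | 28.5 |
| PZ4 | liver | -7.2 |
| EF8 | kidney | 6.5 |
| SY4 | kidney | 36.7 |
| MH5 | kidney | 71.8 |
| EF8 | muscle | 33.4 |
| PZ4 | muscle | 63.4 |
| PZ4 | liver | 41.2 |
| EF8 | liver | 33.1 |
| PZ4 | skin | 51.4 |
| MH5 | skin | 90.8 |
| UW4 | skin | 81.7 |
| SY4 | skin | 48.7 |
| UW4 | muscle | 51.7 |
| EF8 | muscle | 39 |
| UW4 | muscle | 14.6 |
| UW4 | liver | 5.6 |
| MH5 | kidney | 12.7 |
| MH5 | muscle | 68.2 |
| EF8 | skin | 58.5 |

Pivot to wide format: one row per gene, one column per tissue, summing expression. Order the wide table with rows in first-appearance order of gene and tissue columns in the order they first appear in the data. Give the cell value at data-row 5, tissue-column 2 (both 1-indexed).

232.7

With rows in first-appearance order of gene, row 5 is gene=MH5. tissue columns in first-appearance order: kidney, skin, muscle, liver; column 2 is skin.
Long rows with gene=MH5, tissue=skin: 86.5 + 55.4 + 90.8 = 232.7.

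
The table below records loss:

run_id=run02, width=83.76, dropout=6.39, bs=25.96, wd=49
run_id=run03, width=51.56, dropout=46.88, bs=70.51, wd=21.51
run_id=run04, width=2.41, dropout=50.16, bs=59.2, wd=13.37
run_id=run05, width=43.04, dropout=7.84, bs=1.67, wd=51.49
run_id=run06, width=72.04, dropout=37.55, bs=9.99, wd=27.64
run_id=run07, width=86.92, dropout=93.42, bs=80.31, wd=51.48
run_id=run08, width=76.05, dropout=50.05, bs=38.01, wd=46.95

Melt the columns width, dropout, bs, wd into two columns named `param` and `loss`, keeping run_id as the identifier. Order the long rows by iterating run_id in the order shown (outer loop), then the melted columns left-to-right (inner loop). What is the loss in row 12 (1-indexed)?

28 rows total (7 × 4). Row 12: index ⌊(12-1)/4⌋ = 2 into run_id → run04; (12-1) mod 4 = 3 into the melted columns → wd.
So row 12 is (run04, wd, 13.37); loss = 13.37.

13.37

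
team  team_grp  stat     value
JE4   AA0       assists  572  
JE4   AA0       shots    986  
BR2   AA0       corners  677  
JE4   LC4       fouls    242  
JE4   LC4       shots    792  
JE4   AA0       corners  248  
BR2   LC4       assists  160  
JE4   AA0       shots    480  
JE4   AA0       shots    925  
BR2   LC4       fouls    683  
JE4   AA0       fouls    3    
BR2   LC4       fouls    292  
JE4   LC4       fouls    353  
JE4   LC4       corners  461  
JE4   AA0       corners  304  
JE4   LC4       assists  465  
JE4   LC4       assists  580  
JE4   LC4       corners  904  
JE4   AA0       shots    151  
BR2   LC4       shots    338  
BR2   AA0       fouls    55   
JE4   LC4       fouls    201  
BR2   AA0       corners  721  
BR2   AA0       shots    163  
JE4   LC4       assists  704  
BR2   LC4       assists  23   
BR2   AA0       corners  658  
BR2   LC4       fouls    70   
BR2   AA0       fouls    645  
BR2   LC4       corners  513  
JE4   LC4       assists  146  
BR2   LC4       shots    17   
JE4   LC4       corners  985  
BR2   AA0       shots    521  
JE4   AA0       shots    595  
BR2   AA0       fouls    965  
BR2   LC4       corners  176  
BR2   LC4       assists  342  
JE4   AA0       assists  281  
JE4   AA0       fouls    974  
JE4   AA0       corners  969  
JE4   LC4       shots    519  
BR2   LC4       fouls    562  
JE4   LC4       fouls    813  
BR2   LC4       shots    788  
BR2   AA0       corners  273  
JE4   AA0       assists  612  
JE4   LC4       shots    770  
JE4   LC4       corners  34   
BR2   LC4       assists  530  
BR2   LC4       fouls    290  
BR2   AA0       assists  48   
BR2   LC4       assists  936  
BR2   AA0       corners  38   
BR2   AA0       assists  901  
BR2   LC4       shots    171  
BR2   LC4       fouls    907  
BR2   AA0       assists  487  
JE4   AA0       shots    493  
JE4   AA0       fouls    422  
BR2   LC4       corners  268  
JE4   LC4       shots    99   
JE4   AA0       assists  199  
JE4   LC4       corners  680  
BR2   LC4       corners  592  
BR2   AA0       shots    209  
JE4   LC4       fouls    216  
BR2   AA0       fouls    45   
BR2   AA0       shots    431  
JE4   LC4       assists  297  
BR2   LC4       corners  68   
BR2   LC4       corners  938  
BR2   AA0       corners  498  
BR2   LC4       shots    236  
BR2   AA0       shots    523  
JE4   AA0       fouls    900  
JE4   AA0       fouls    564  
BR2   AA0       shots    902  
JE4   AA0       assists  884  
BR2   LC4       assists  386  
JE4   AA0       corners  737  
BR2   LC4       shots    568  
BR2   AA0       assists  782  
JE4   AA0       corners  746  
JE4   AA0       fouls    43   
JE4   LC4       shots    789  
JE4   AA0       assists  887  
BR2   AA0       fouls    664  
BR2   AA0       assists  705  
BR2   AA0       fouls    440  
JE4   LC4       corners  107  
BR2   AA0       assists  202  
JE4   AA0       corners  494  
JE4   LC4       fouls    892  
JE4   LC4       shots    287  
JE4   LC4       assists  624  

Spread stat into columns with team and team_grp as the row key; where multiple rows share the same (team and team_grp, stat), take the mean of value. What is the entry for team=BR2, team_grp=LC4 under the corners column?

Rows with team=BR2, team_grp=LC4 and stat=corners: value values are 513, 176, 268, 592, 68, 938.
(513 + 176 + 268 + 592 + 68 + 938) / 6 = 425.83.

425.83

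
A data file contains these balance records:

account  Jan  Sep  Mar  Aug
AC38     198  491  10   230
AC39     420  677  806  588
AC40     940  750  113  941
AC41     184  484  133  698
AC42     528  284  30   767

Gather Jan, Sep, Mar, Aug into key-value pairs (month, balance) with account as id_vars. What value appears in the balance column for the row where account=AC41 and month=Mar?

133

Unpivoting turns each (account, wide-column) pair into one long row.
The wide cell at row AC41, column Mar holds 133, so the long row (AC41, Mar) has balance=133.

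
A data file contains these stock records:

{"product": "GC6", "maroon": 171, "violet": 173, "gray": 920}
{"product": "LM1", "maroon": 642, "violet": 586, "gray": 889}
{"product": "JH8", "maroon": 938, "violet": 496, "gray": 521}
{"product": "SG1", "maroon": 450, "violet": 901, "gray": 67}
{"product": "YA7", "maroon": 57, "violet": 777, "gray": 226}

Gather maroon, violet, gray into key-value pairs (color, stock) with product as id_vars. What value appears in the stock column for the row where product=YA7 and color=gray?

226

Unpivoting turns each (product, wide-column) pair into one long row.
The wide cell at row YA7, column gray holds 226, so the long row (YA7, gray) has stock=226.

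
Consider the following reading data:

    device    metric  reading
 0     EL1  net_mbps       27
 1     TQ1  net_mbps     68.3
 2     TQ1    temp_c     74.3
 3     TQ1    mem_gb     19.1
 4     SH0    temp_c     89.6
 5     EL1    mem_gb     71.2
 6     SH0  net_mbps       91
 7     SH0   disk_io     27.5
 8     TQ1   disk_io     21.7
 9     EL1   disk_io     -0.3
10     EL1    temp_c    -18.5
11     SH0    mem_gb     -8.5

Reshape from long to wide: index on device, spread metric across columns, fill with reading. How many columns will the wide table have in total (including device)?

5

1 column for device plus 4 distinct metric values → 5 columns.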